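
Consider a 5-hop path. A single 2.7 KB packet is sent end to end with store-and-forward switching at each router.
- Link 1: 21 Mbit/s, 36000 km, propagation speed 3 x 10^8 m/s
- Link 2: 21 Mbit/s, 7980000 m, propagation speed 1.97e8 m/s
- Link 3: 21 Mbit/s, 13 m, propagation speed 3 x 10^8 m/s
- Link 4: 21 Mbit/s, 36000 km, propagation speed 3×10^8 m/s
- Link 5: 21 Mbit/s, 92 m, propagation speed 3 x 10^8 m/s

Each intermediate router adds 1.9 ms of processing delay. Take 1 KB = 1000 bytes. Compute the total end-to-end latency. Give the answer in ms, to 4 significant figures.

L = 21600 bits.
Transmission delay per hop = L/R = 21600/21000000 = 1.02857 ms; 5 hops → 5.14286 ms.
Propagation delays (d/s per hop): 120, 40.5076, 4.33333e-05, 120, 0.000306667 ms; sum = 280.508 ms.
Processing at 4 router(s): 4 × 1.9 ms = 7.6 ms.
End-to-end = 293.3 ms.

293.3 ms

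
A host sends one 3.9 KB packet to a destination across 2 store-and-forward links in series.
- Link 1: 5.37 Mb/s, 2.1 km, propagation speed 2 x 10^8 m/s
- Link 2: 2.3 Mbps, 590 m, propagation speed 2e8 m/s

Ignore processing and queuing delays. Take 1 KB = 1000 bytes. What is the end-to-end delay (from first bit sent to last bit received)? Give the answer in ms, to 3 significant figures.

19.4 ms

L = 31200 bits.
Transmission delays (L/R per hop): 5.81006, 13.5652 ms; sum = 19.3753 ms.
Propagation delays (d/s per hop): 0.0105, 0.00295 ms; sum = 0.01345 ms.
End-to-end = 19.4 ms.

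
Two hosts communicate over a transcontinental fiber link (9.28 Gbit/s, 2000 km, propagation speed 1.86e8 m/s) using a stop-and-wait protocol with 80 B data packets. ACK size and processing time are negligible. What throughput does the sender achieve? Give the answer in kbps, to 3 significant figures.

t_tx = L/R = 640/9280000000 = 6.89655e-08 s.
t_prop = 2000000/186000000 = 0.0107527 s; RTT = 0.0215054 s.
Cycle = t_tx + RTT = 0.0215054 s.
Throughput = L / cycle = 640 / 0.0215054 = 29.8 kbps.

29.8 kbps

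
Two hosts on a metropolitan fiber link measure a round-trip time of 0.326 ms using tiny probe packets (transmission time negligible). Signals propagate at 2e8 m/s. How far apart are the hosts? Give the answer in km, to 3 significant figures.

32.6 km

One-way propagation = RTT/2 = 0.163 ms.
d = s × t = 200000000 × 0.000163 = 32.6 km.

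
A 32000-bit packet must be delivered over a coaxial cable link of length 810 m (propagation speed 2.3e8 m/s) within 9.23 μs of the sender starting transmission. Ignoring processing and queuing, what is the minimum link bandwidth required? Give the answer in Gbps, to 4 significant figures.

Propagation delay = 810 / 2.3e+08 = 3.52174 μs.
Transmission budget = 9.23 − 3.52174 = 5.70826 μs.
R ≥ L / t_tx = 32000 bits / 5.70826e-06 s = 5.606 Gbps.

5.606 Gbps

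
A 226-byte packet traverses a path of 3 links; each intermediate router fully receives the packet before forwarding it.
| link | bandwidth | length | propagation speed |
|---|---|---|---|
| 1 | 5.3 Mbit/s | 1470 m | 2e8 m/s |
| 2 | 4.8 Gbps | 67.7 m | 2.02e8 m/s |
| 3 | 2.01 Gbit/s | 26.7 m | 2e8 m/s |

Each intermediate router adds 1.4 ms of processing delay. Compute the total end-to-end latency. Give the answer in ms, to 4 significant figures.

3.150 ms

L = 226 × 8 = 1808 bits.
Transmission delays (L/R per hop): 0.341132, 0.000376667, 0.000899502 ms; sum = 0.342408 ms.
Propagation delays (d/s per hop): 0.00735, 0.000335149, 0.0001335 ms; sum = 0.00781865 ms.
Processing at 2 router(s): 2 × 1.4 ms = 2.8 ms.
End-to-end = 3.150 ms.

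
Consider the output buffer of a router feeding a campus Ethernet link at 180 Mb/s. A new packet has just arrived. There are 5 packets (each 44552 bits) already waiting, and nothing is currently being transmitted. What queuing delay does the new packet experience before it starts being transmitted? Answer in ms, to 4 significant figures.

Each queued packet: L/R = 44552/180000000 = 0.247511 ms.
5 queued → 1.23756 ms.
Queuing delay = 1.238 ms.

1.238 ms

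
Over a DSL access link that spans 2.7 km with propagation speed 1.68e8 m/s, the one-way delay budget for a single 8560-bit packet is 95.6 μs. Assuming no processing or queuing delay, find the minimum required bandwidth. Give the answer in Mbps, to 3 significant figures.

Propagation delay = 2700 / 168000000 = 16.0714 μs.
Transmission budget = 95.6 − 16.0714 = 79.5286 μs.
R ≥ L / t_tx = 8560 bits / 7.95286e-05 s = 108 Mbps.

108 Mbps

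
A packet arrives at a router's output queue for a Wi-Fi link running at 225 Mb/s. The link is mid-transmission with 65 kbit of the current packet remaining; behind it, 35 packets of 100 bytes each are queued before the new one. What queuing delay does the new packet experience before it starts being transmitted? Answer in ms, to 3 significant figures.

Each queued packet: L/R = 800/225000000 = 0.00355556 ms.
35 queued → 0.124444 ms.
Plus remaining 65000 bits of current packet: 0.288889 ms.
Queuing delay = 0.413 ms.

0.413 ms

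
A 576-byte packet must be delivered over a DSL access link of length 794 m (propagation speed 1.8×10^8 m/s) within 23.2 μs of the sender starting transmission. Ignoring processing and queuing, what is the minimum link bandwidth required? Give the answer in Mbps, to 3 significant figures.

L = 4608 bits.
Propagation delay = 794 / 180000000 = 4.41111 μs.
Transmission budget = 23.2 − 4.41111 = 18.7889 μs.
R ≥ L / t_tx = 4608 bits / 1.87889e-05 s = 245 Mbps.

245 Mbps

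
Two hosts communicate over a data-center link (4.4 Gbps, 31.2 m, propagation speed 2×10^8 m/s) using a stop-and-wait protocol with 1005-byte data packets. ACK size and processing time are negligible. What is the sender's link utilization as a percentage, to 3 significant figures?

t_tx = L/R = 8040/4400000000 = 1.82727e-06 s.
t_prop = 31.2/200000000 = 1.56e-07 s; RTT = 3.12e-07 s.
Cycle = t_tx + RTT = 2.13927e-06 s.
Utilization = t_tx / cycle = 1.82727e-06/2.13927e-06 = 85.4 %.

85.4 %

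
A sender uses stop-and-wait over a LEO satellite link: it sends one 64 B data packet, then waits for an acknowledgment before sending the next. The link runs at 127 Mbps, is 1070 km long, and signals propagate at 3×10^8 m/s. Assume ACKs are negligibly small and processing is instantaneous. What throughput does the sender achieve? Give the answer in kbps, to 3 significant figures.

71.7 kbps

t_tx = L/R = 512/127000000 = 4.0315e-06 s.
t_prop = 1070000/300000000 = 0.00356667 s; RTT = 0.00713333 s.
Cycle = t_tx + RTT = 0.00713736 s.
Throughput = L / cycle = 512 / 0.00713736 = 71.7 kbps.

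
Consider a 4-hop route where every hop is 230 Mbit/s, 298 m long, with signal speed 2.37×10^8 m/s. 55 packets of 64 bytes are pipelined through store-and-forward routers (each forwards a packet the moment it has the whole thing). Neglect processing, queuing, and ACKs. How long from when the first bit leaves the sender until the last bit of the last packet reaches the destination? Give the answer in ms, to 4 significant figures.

Per-hop transmission t_tx = L/R = 512/230000000 = 0.00222609 ms.
Per-hop propagation t_prop = 298/237000000 = 0.00125738 ms.
Pipeline fill: first packet needs 4·t_tx to clear all hops; remaining 54 packets each add one t_tx.
Total = (4+55-1)·t_tx + 4·t_prop = 58·0.00222609 + 4·0.00125738 = 0.1341 ms.

0.1341 ms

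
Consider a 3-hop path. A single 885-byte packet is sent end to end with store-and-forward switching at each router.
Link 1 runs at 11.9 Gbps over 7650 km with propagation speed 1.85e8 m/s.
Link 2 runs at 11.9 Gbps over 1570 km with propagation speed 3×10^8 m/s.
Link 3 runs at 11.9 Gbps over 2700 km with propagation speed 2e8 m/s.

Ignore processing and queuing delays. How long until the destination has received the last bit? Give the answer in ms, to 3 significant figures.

60.1 ms

L = 885 × 8 = 7080 bits.
Transmission delay per hop = L/R = 7080/11900000000 = 0.000594958 ms; 3 hops → 0.00178487 ms.
Propagation delays (d/s per hop): 41.3514, 5.23333, 13.5 ms; sum = 60.0847 ms.
End-to-end = 60.1 ms.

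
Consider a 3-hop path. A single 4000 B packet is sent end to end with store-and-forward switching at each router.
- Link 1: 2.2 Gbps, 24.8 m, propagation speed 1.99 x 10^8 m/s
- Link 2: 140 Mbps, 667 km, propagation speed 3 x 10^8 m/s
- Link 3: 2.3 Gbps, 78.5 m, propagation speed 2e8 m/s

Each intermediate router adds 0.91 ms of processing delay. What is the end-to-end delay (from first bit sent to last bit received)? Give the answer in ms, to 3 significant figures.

L = 4000 × 8 = 32000 bits.
Transmission delays (L/R per hop): 0.0145455, 0.228571, 0.013913 ms; sum = 0.25703 ms.
Propagation delays (d/s per hop): 0.000124623, 2.22333, 0.0003925 ms; sum = 2.22385 ms.
Processing at 2 router(s): 2 × 0.91 ms = 1.82 ms.
End-to-end = 4.30 ms.

4.30 ms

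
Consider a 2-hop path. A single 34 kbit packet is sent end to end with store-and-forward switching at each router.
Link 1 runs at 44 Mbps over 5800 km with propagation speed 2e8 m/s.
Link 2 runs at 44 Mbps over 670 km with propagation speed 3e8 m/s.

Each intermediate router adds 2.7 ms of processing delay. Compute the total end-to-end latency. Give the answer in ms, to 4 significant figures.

L = 34000 bits.
Transmission delay per hop = L/R = 34000/44000000 = 0.772727 ms; 2 hops → 1.54545 ms.
Propagation delays (d/s per hop): 29, 2.23333 ms; sum = 31.2333 ms.
Processing at 1 router(s): 1 × 2.7 ms = 2.7 ms.
End-to-end = 35.48 ms.

35.48 ms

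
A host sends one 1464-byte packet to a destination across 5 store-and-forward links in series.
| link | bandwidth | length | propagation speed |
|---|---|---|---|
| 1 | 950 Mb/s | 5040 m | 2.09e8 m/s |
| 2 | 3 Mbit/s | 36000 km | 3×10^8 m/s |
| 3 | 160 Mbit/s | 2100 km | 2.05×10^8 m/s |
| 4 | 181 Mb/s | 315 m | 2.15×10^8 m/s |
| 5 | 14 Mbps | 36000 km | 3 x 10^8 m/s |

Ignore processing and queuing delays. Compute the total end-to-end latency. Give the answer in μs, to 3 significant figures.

255000 μs

L = 1464 × 8 = 11712 bits.
Transmission delays (L/R per hop): 12.3284, 3904, 73.2, 64.7072, 836.571 μs; sum = 4890.81 μs.
Propagation delays (d/s per hop): 24.1148, 120000, 10243.9, 1.46512, 120000 μs; sum = 250269 μs.
End-to-end = 255000 μs.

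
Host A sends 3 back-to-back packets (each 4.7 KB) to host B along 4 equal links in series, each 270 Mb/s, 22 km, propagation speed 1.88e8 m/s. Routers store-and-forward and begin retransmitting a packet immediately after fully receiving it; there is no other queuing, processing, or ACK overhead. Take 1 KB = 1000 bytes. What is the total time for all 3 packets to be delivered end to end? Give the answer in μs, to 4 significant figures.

1304 μs

Per-hop transmission t_tx = L/R = 37600/270000000 = 139.259 μs.
Per-hop propagation t_prop = 22000/188000000 = 117.021 μs.
Pipeline fill: first packet needs 4·t_tx to clear all hops; remaining 2 packets each add one t_tx.
Total = (4+3-1)·t_tx + 4·t_prop = 6·139.259 + 4·117.021 = 1304 μs.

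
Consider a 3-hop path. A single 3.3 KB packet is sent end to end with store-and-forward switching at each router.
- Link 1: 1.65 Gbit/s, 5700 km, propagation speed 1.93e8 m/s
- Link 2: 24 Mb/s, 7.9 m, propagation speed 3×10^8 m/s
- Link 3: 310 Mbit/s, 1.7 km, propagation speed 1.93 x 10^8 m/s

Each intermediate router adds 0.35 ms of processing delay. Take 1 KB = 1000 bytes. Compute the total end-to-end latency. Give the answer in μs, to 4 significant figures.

31440 μs

L = 26400 bits.
Transmission delays (L/R per hop): 16, 1100, 85.1613 μs; sum = 1201.16 μs.
Propagation delays (d/s per hop): 29533.7, 0.0263333, 8.80829 μs; sum = 29542.5 μs.
Processing at 2 router(s): 2 × 0.35 ms = 700 μs.
End-to-end = 31440 μs.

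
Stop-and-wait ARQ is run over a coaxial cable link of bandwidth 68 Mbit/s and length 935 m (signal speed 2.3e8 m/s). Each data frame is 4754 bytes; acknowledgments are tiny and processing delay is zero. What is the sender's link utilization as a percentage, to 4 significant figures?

t_tx = L/R = 38032/68000000 = 0.000559294 s.
t_prop = 935/2.3e+08 = 4.06522e-06 s; RTT = 8.13043e-06 s.
Cycle = t_tx + RTT = 0.000567425 s.
Utilization = t_tx / cycle = 0.000559294/0.000567425 = 98.57 %.

98.57 %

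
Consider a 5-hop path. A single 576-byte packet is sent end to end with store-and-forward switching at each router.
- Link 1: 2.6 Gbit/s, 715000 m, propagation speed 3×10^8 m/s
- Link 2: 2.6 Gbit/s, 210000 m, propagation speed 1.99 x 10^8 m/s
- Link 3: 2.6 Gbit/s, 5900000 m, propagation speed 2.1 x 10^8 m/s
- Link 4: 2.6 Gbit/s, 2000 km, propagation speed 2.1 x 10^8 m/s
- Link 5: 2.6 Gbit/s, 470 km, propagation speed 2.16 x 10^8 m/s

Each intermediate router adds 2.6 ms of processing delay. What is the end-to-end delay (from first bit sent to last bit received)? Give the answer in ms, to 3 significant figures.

L = 576 × 8 = 4608 bits.
Transmission delay per hop = L/R = 4608/2600000000 = 0.00177231 ms; 5 hops → 0.00886154 ms.
Propagation delays (d/s per hop): 2.38333, 1.05528, 28.0952, 9.52381, 2.17593 ms; sum = 43.2336 ms.
Processing at 4 router(s): 4 × 2.6 ms = 10.4 ms.
End-to-end = 53.6 ms.

53.6 ms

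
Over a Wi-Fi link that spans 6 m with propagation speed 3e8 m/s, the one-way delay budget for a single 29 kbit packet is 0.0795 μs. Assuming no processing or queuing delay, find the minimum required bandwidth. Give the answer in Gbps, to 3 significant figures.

Propagation delay = 6 / 300000000 = 0.02 μs.
Transmission budget = 0.0795 − 0.02 = 0.0595 μs.
R ≥ L / t_tx = 29000 bits / 5.95e-08 s = 487 Gbps.

487 Gbps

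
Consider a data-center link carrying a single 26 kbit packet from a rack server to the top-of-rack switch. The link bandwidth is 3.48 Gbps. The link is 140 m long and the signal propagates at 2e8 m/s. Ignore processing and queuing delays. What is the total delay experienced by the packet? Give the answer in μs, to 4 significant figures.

8.171 μs

L = 26000 bits.
Transmission delay = L/R = 26000 / 3480000000 = 7.47126 μs.
Propagation delay = d/s = 140 m / 200000000 m/s = 0.7 μs.
Total = 8.171 μs.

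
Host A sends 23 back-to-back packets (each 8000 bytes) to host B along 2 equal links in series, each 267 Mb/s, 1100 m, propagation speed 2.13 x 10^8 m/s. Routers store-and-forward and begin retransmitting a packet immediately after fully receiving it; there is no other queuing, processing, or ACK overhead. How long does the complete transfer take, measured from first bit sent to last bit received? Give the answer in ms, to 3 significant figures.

Per-hop transmission t_tx = L/R = 64000/267000000 = 0.2397 ms.
Per-hop propagation t_prop = 1100/213000000 = 0.00516432 ms.
Pipeline fill: first packet needs 2·t_tx to clear all hops; remaining 22 packets each add one t_tx.
Total = (2+23-1)·t_tx + 2·t_prop = 24·0.2397 + 2·0.00516432 = 5.76 ms.

5.76 ms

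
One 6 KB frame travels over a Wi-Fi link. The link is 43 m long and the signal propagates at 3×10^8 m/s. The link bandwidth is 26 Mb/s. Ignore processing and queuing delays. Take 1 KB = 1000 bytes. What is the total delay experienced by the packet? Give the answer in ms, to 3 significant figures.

1.85 ms

L = 48000 bits.
Transmission delay = L/R = 48000 / 26000000 = 1.84615 ms.
Propagation delay = d/s = 43 m / 300000000 m/s = 0.000143333 ms.
Total = 1.85 ms.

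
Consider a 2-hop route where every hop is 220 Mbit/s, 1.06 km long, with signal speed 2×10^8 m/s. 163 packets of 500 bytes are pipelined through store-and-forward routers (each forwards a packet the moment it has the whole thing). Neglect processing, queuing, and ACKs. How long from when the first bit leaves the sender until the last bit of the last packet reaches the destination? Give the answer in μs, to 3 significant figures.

2990 μs

Per-hop transmission t_tx = L/R = 4000/220000000 = 18.1818 μs.
Per-hop propagation t_prop = 1060/200000000 = 5.3 μs.
Pipeline fill: first packet needs 2·t_tx to clear all hops; remaining 162 packets each add one t_tx.
Total = (2+163-1)·t_tx + 2·t_prop = 164·18.1818 + 2·5.3 = 2990 μs.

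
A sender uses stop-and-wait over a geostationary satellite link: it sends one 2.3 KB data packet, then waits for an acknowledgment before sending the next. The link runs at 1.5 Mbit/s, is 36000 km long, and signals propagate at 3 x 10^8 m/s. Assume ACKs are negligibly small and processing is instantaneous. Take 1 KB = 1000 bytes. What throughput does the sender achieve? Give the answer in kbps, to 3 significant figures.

72.9 kbps

t_tx = L/R = 18400/1500000 = 0.0122667 s.
t_prop = 36000000/300000000 = 0.12 s; RTT = 0.24 s.
Cycle = t_tx + RTT = 0.252267 s.
Throughput = L / cycle = 18400 / 0.252267 = 72.9 kbps.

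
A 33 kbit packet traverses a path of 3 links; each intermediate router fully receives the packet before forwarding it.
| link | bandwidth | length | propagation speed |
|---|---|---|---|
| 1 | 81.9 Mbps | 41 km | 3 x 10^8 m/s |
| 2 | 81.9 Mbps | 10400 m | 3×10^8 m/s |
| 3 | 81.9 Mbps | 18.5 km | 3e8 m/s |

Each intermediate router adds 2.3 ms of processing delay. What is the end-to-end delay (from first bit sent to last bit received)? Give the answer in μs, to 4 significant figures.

6042 μs

L = 33000 bits.
Transmission delay per hop = L/R = 33000/81900000 = 402.93 μs; 3 hops → 1208.79 μs.
Propagation delays (d/s per hop): 136.667, 34.6667, 61.6667 μs; sum = 233 μs.
Processing at 2 router(s): 2 × 2.3 ms = 4600 μs.
End-to-end = 6042 μs.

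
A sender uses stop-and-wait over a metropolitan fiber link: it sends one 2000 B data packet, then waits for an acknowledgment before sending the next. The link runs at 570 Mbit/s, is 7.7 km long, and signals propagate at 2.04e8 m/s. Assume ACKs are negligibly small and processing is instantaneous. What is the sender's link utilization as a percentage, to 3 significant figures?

t_tx = L/R = 16000/570000000 = 2.80702e-05 s.
t_prop = 7700/204000000 = 3.77451e-05 s; RTT = 7.54902e-05 s.
Cycle = t_tx + RTT = 0.00010356 s.
Utilization = t_tx / cycle = 2.80702e-05/0.00010356 = 27.1 %.

27.1 %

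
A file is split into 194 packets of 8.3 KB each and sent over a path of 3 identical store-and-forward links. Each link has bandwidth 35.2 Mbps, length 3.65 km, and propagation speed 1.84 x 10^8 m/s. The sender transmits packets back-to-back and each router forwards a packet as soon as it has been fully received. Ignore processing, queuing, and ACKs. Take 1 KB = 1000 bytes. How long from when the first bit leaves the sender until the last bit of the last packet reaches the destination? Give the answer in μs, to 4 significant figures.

369800 μs

Per-hop transmission t_tx = L/R = 66400/35200000 = 1886.36 μs.
Per-hop propagation t_prop = 3650/184000000 = 19.837 μs.
Pipeline fill: first packet needs 3·t_tx to clear all hops; remaining 193 packets each add one t_tx.
Total = (3+194-1)·t_tx + 3·t_prop = 196·1886.36 + 3·19.837 = 369800 μs.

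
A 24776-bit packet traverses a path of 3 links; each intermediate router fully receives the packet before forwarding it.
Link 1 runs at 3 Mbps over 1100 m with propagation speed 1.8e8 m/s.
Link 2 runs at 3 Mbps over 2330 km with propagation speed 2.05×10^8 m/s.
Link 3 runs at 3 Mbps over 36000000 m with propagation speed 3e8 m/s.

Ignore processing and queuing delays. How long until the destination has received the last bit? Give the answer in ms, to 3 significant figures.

156 ms

Transmission delay per hop = L/R = 24776/3000000 = 8.25867 ms; 3 hops → 24.776 ms.
Propagation delays (d/s per hop): 0.00611111, 11.3659, 120 ms; sum = 131.372 ms.
End-to-end = 156 ms.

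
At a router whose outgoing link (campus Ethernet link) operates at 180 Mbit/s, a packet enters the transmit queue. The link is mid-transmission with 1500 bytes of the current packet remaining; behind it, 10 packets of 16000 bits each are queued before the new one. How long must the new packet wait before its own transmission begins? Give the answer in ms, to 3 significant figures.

Each queued packet: L/R = 16000/180000000 = 0.0888889 ms.
10 queued → 0.888889 ms.
Plus remaining 12000 bits of current packet: 0.0666667 ms.
Queuing delay = 0.956 ms.

0.956 ms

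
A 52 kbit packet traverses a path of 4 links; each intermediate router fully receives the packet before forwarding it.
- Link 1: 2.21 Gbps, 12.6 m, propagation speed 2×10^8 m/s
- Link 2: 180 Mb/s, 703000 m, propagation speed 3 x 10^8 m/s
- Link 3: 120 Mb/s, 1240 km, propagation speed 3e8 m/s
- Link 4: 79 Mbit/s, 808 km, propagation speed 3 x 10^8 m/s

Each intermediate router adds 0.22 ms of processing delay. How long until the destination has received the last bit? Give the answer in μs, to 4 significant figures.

L = 52000 bits.
Transmission delays (L/R per hop): 23.5294, 288.889, 433.333, 658.228 μs; sum = 1403.98 μs.
Propagation delays (d/s per hop): 0.063, 2343.33, 4133.33, 2693.33 μs; sum = 9170.06 μs.
Processing at 3 router(s): 3 × 0.22 ms = 660 μs.
End-to-end = 11230 μs.

11230 μs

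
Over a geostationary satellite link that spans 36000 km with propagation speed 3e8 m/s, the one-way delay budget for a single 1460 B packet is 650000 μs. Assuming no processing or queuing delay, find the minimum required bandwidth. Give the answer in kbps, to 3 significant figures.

L = 11680 bits.
Propagation delay = 36000000 / 300000000 = 120000 μs.
Transmission budget = 650000 − 120000 = 530000 μs.
R ≥ L / t_tx = 11680 bits / 0.53 s = 22.0 kbps.

22.0 kbps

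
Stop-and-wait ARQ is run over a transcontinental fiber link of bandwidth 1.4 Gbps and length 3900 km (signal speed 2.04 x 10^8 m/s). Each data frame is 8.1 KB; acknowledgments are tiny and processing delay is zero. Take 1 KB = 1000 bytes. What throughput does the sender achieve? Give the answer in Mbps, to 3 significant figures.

t_tx = L/R = 64800/1400000000 = 4.62857e-05 s.
t_prop = 3900000/204000000 = 0.0191176 s; RTT = 0.0382353 s.
Cycle = t_tx + RTT = 0.0382816 s.
Throughput = L / cycle = 64800 / 0.0382816 = 1.69 Mbps.

1.69 Mbps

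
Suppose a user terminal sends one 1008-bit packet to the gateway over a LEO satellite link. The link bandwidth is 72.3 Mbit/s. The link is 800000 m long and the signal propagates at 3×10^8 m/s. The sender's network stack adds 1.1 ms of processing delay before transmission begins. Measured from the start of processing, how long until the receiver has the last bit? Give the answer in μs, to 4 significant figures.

3781 μs

Transmission delay = L/R = 1008 / 72300000 = 13.9419 μs.
Propagation delay = d/s = 800000 m / 300000000 m/s = 2666.67 μs.
Plus processing delay 1.1 ms = 1100 μs.
Total = 3781 μs.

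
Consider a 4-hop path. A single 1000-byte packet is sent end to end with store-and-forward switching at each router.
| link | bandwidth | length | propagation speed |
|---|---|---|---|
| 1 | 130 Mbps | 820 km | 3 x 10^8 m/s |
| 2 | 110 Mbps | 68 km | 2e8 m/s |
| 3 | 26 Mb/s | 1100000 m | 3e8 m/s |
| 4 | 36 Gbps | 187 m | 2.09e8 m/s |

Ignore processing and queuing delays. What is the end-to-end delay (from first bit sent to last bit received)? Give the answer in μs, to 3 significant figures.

7180 μs

L = 1000 × 8 = 8000 bits.
Transmission delays (L/R per hop): 61.5385, 72.7273, 307.692, 0.222222 μs; sum = 442.18 μs.
Propagation delays (d/s per hop): 2733.33, 340, 3666.67, 0.894737 μs; sum = 6740.89 μs.
End-to-end = 7180 μs.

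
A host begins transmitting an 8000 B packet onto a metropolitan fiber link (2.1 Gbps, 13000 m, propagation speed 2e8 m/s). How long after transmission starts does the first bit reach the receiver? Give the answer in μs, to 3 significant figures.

65.0 μs

First bit experiences only propagation delay: d/s = 13000/200000000 = 65.0 μs.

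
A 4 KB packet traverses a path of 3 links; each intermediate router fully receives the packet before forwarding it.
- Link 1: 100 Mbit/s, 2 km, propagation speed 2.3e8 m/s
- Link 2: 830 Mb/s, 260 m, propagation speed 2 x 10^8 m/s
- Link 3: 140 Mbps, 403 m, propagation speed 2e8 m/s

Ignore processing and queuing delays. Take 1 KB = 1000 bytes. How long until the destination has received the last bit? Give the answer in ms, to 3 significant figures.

L = 32000 bits.
Transmission delays (L/R per hop): 0.32, 0.0385542, 0.228571 ms; sum = 0.587126 ms.
Propagation delays (d/s per hop): 0.00869565, 0.0013, 0.002015 ms; sum = 0.0120107 ms.
End-to-end = 0.599 ms.

0.599 ms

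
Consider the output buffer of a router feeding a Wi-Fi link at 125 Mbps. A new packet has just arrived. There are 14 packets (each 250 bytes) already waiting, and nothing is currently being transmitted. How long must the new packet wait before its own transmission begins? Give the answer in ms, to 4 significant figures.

0.2240 ms

Each queued packet: L/R = 2000/125000000 = 0.016 ms.
14 queued → 0.224 ms.
Queuing delay = 0.2240 ms.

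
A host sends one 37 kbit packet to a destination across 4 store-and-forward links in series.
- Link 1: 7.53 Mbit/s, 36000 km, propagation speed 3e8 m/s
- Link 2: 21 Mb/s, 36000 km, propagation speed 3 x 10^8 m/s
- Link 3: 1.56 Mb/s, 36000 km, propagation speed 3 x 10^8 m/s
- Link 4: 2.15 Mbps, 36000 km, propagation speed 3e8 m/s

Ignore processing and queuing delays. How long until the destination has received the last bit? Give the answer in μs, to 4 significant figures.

L = 37000 bits.
Transmission delays (L/R per hop): 4913.68, 1761.9, 23717.9, 17209.3 μs; sum = 47602.8 μs.
Propagation delays (d/s per hop): 120000, 120000, 120000, 120000 μs; sum = 480000 μs.
End-to-end = 527600 μs.

527600 μs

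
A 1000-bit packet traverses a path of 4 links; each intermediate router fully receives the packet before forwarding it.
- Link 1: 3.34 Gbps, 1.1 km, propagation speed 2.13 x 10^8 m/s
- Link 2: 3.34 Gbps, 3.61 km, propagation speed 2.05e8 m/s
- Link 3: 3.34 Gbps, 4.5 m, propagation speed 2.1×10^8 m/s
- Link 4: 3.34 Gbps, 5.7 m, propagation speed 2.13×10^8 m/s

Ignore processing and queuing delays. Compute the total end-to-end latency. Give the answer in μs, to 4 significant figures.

Transmission delay per hop = L/R = 1000/3340000000 = 0.299401 μs; 4 hops → 1.1976 μs.
Propagation delays (d/s per hop): 5.16432, 17.6098, 0.0214286, 0.0267606 μs; sum = 22.8223 μs.
End-to-end = 24.02 μs.

24.02 μs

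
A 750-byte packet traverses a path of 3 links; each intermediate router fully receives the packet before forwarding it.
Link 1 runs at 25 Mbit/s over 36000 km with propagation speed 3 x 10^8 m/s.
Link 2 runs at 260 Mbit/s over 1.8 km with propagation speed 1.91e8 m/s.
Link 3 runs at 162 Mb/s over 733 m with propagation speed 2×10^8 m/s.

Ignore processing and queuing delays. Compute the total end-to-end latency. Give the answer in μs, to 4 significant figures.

120300 μs

L = 750 × 8 = 6000 bits.
Transmission delays (L/R per hop): 240, 23.0769, 37.037 μs; sum = 300.114 μs.
Propagation delays (d/s per hop): 120000, 9.42408, 3.665 μs; sum = 120013 μs.
End-to-end = 120300 μs.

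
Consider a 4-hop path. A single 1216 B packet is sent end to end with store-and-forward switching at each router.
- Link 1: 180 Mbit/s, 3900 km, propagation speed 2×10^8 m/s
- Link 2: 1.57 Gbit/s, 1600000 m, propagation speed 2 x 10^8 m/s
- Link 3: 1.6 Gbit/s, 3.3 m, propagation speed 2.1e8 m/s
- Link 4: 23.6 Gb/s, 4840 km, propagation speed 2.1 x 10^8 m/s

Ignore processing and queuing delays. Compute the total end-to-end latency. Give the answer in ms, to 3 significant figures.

50.6 ms

L = 1216 × 8 = 9728 bits.
Transmission delays (L/R per hop): 0.0540444, 0.00619618, 0.00608, 0.000412203 ms; sum = 0.0667328 ms.
Propagation delays (d/s per hop): 19.5, 8, 1.57143e-05, 23.0476 ms; sum = 50.5476 ms.
End-to-end = 50.6 ms.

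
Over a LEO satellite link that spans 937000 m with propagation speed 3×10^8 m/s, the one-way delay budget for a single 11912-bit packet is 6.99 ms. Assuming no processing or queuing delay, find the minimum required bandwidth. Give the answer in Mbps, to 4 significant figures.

3.081 Mbps

Propagation delay = 937000 / 300000000 = 3.12333 ms.
Transmission budget = 6.99 − 3.12333 = 3.86667 ms.
R ≥ L / t_tx = 11912 bits / 0.00386667 s = 3.081 Mbps.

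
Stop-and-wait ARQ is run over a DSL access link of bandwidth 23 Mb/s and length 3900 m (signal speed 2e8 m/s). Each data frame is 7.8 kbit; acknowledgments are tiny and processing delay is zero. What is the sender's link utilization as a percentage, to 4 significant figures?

t_tx = L/R = 7800/23000000 = 0.00033913 s.
t_prop = 3900/200000000 = 1.95e-05 s; RTT = 3.9e-05 s.
Cycle = t_tx + RTT = 0.00037813 s.
Utilization = t_tx / cycle = 0.00033913/0.00037813 = 89.69 %.

89.69 %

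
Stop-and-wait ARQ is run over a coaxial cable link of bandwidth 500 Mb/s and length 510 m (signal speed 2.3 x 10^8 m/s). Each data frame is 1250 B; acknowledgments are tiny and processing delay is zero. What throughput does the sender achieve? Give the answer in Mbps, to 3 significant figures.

409 Mbps

t_tx = L/R = 10000/500000000 = 2e-05 s.
t_prop = 510/2.3e+08 = 2.21739e-06 s; RTT = 4.43478e-06 s.
Cycle = t_tx + RTT = 2.44348e-05 s.
Throughput = L / cycle = 10000 / 2.44348e-05 = 409 Mbps.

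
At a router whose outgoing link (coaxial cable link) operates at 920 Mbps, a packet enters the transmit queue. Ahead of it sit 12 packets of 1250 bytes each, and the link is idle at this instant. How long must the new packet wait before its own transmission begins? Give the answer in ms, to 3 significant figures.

0.130 ms

Each queued packet: L/R = 10000/920000000 = 0.0108696 ms.
12 queued → 0.130435 ms.
Queuing delay = 0.130 ms.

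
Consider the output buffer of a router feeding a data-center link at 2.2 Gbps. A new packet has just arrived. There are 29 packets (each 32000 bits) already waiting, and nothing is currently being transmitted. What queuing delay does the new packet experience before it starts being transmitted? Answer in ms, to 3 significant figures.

Each queued packet: L/R = 32000/2200000000 = 0.0145455 ms.
29 queued → 0.421818 ms.
Queuing delay = 0.422 ms.

0.422 ms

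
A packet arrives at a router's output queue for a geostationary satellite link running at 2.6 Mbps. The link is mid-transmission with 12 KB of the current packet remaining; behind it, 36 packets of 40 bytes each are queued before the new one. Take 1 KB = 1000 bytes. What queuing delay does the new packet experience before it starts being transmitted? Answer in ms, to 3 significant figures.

Each queued packet: L/R = 320/2600000 = 0.123077 ms.
36 queued → 4.43077 ms.
Plus remaining 96000 bits of current packet: 36.9231 ms.
Queuing delay = 41.4 ms.

41.4 ms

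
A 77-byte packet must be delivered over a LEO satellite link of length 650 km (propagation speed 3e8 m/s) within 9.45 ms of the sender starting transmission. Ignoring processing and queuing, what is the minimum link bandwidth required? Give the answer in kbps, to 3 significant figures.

L = 616 bits.
Propagation delay = 650000 / 300000000 = 2.16667 ms.
Transmission budget = 9.45 − 2.16667 = 7.28333 ms.
R ≥ L / t_tx = 616 bits / 0.00728333 s = 84.6 kbps.

84.6 kbps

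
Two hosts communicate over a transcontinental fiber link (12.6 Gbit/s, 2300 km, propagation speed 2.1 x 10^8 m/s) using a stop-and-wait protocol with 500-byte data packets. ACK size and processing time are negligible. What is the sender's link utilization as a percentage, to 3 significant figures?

t_tx = L/R = 4000/12600000000 = 3.1746e-07 s.
t_prop = 2300000/210000000 = 0.0109524 s; RTT = 0.0219048 s.
Cycle = t_tx + RTT = 0.0219051 s.
Utilization = t_tx / cycle = 3.1746e-07/0.0219051 = 0.00145 %.

0.00145 %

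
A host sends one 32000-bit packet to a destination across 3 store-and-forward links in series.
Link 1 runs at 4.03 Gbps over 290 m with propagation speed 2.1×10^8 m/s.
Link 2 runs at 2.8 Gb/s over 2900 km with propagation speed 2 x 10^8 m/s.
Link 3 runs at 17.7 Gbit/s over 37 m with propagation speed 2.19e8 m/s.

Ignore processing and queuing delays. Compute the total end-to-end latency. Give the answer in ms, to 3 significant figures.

14.5 ms

Transmission delays (L/R per hop): 0.00794045, 0.0114286, 0.00180791 ms; sum = 0.0211769 ms.
Propagation delays (d/s per hop): 0.00138095, 14.5, 0.00016895 ms; sum = 14.5015 ms.
End-to-end = 14.5 ms.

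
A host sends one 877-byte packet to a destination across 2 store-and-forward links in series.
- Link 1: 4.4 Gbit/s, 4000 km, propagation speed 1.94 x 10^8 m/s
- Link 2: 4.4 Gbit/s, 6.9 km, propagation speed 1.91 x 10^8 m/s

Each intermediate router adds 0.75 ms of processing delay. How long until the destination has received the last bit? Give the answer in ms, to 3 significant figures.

L = 877 × 8 = 7016 bits.
Transmission delay per hop = L/R = 7016/4400000000 = 0.00159455 ms; 2 hops → 0.00318909 ms.
Propagation delays (d/s per hop): 20.6186, 0.0361257 ms; sum = 20.6547 ms.
Processing at 1 router(s): 1 × 0.75 ms = 0.75 ms.
End-to-end = 21.4 ms.

21.4 ms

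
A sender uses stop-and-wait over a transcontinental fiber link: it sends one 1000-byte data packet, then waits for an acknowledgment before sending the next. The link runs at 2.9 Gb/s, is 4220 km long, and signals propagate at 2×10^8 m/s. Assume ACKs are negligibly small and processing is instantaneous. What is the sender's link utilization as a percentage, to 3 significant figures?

t_tx = L/R = 8000/2900000000 = 2.75862e-06 s.
t_prop = 4220000/200000000 = 0.0211 s; RTT = 0.0422 s.
Cycle = t_tx + RTT = 0.0422028 s.
Utilization = t_tx / cycle = 2.75862e-06/0.0422028 = 0.00654 %.

0.00654 %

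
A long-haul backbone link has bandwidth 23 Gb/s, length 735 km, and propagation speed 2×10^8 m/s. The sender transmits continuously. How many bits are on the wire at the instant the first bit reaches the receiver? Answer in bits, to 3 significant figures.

Propagation delay = 735000 / 200000000 = 0.003675 s.
BDP = R × t_prop = 23000000000 × 0.003675 = 84525000 bits.

84500000 bits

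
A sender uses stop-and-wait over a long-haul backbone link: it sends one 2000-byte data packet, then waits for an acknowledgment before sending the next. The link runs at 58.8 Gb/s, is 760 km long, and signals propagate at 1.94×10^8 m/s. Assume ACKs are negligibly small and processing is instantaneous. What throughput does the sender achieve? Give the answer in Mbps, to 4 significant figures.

t_tx = L/R = 16000/58800000000 = 2.72109e-07 s.
t_prop = 760000/194000000 = 0.00391753 s; RTT = 0.00783505 s.
Cycle = t_tx + RTT = 0.00783532 s.
Throughput = L / cycle = 16000 / 0.00783532 = 2.042 Mbps.

2.042 Mbps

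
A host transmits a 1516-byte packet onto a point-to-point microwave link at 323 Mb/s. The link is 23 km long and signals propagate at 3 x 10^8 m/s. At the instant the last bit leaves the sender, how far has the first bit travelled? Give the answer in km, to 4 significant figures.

t_tx = L/R = 12128/323000000 = 3.7548e-05 s.
Distance = s × t_tx = 300000000 × 3.7548e-05 = 11.26 km.

11.26 km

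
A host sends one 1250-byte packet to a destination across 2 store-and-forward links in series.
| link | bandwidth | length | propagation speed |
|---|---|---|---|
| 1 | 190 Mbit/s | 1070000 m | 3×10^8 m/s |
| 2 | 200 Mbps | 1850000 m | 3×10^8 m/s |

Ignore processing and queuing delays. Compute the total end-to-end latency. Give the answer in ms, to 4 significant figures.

9.836 ms

L = 1250 × 8 = 10000 bits.
Transmission delays (L/R per hop): 0.0526316, 0.05 ms; sum = 0.102632 ms.
Propagation delays (d/s per hop): 3.56667, 6.16667 ms; sum = 9.73333 ms.
End-to-end = 9.836 ms.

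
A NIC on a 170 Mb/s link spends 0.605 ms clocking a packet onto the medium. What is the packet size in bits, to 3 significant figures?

103000 bits

L = R × t_tx = 170000000 b/s × 0.000605 s = 102850 bits.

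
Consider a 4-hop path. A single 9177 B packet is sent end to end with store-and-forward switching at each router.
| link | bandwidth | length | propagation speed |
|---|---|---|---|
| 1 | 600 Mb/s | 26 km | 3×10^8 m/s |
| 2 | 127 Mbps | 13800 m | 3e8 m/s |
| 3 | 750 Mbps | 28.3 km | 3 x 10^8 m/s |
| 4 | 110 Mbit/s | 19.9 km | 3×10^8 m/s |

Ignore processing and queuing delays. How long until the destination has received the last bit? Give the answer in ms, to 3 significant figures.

1.76 ms

L = 9177 × 8 = 73416 bits.
Transmission delays (L/R per hop): 0.12236, 0.578079, 0.097888, 0.667418 ms; sum = 1.46574 ms.
Propagation delays (d/s per hop): 0.0866667, 0.046, 0.0943333, 0.0663333 ms; sum = 0.293333 ms.
End-to-end = 1.76 ms.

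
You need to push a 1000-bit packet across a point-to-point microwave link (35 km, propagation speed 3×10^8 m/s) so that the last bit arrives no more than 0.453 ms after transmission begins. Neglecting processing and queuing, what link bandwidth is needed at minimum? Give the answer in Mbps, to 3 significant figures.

Propagation delay = 35000 / 300000000 = 0.116667 ms.
Transmission budget = 0.453 − 0.116667 = 0.336333 ms.
R ≥ L / t_tx = 1000 bits / 0.000336333 s = 2.97 Mbps.

2.97 Mbps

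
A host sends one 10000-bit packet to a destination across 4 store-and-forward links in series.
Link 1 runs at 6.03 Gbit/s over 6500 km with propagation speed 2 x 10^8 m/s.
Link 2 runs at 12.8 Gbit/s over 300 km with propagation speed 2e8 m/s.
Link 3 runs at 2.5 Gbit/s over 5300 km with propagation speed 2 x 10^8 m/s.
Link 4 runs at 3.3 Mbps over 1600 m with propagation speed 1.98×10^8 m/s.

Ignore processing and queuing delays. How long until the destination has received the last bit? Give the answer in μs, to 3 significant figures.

Transmission delays (L/R per hop): 1.65837, 0.78125, 4, 3030.3 μs; sum = 3036.74 μs.
Propagation delays (d/s per hop): 32500, 1500, 26500, 8.08081 μs; sum = 60508.1 μs.
End-to-end = 63500 μs.

63500 μs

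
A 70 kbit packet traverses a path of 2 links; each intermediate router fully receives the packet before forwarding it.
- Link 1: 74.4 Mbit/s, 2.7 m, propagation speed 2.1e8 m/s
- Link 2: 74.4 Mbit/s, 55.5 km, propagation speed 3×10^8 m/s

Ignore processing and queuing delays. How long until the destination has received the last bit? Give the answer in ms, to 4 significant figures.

L = 70000 bits.
Transmission delay per hop = L/R = 70000/74400000 = 0.94086 ms; 2 hops → 1.88172 ms.
Propagation delays (d/s per hop): 1.28571e-05, 0.185 ms; sum = 0.185013 ms.
End-to-end = 2.067 ms.

2.067 ms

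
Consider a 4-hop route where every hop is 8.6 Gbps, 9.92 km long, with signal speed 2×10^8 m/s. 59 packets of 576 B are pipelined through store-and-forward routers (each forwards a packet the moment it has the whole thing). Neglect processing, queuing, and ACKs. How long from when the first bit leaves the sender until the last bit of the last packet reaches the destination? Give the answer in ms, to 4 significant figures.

Per-hop transmission t_tx = L/R = 4608/8600000000 = 0.000535814 ms.
Per-hop propagation t_prop = 9920/200000000 = 0.0496 ms.
Pipeline fill: first packet needs 4·t_tx to clear all hops; remaining 58 packets each add one t_tx.
Total = (4+59-1)·t_tx + 4·t_prop = 62·0.000535814 + 4·0.0496 = 0.2316 ms.

0.2316 ms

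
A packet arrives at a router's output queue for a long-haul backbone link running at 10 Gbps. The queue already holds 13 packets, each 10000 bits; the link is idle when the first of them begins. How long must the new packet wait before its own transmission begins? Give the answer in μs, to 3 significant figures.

Each queued packet: L/R = 10000/10000000000 = 1 μs.
13 queued → 13 μs.
Queuing delay = 13.0 μs.

13.0 μs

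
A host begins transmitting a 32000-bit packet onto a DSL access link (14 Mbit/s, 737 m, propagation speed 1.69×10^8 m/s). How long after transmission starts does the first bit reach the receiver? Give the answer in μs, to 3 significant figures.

4.36 μs

First bit experiences only propagation delay: d/s = 737/169000000 = 4.36 μs.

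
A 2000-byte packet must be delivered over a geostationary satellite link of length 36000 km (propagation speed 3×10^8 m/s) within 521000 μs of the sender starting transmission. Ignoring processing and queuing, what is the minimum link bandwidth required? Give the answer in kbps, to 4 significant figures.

L = 16000 bits.
Propagation delay = 36000000 / 300000000 = 120000 μs.
Transmission budget = 521000 − 120000 = 401000 μs.
R ≥ L / t_tx = 16000 bits / 0.401 s = 39.90 kbps.

39.90 kbps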